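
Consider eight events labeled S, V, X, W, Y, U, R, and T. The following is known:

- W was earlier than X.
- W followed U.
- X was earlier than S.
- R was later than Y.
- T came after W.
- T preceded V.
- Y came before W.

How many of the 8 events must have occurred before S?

4

Directly stated before S: X.
U reaches S via U → W → X → S.
W reaches S via W → X → S.
Y reaches S via Y → W → X → S.
That's U, W, X, and Y — 4 in all.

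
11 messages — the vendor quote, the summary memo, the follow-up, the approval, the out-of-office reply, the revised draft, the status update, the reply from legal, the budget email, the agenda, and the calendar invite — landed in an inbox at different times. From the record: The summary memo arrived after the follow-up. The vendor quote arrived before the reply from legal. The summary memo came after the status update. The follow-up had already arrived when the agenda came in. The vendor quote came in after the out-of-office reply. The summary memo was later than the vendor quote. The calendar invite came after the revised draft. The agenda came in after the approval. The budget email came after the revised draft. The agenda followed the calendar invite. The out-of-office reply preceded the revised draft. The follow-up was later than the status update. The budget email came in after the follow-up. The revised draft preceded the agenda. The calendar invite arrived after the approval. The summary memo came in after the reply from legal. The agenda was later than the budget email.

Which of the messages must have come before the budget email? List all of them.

Directly stated before the budget email: the follow-up and the revised draft.
The out-of-office reply reaches the budget email via the out-of-office reply → the revised draft → the budget email.
The status update reaches the budget email via the status update → the follow-up → the budget email.
No chain forces the agenda (or any of the others) ahead of the budget email.

the follow-up, the out-of-office reply, the revised draft, the status update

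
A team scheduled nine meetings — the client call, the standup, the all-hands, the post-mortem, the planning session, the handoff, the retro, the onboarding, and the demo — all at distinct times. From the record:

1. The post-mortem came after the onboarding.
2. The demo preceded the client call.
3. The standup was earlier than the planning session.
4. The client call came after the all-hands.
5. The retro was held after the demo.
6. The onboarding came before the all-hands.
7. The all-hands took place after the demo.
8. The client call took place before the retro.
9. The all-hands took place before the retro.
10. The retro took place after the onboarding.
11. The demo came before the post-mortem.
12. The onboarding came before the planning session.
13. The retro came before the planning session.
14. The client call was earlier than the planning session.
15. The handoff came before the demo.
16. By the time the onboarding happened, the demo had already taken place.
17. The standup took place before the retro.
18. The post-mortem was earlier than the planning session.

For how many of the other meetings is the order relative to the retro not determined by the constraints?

1

Forced before the retro: the all-hands, the client call, the demo, the handoff, the onboarding, and the standup; forced after the retro: the planning session.
That leaves the post-mortem with no forced order relative to the retro — 1.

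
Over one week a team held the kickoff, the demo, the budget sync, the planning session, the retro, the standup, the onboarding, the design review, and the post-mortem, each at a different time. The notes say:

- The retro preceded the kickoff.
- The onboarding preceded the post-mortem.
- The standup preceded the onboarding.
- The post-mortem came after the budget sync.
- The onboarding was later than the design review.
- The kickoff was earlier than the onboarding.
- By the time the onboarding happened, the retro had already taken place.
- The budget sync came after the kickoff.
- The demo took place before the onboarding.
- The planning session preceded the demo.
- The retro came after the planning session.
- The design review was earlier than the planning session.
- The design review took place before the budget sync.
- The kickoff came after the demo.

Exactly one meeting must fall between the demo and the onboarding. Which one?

the kickoff

Tracing the constraints gives the demo → the kickoff → the onboarding, so the kickoff sits after the demo and before the onboarding.
No other meeting is forced both after the demo and before the onboarding.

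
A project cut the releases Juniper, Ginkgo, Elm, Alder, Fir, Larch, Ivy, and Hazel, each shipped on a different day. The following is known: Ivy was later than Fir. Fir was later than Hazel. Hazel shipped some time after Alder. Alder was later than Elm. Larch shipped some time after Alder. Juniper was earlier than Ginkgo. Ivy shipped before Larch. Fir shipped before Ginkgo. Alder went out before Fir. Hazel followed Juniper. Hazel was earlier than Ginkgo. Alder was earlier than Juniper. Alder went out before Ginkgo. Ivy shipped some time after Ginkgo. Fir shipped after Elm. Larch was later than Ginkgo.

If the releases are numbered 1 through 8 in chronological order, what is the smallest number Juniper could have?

3

Alder and Elm must both come before Juniper — 2 forced predecessors.
Nothing else is forced ahead of Juniper, so its earliest slot is position 2 + 1 = 3.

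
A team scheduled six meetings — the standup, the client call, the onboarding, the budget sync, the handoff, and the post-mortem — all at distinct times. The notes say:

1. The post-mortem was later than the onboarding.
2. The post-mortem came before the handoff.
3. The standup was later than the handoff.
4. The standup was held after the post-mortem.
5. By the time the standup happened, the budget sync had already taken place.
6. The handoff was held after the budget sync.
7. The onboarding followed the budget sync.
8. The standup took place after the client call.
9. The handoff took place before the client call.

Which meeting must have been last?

the standup

Every other meeting has a chain of constraints placing it before the standup, so the standup is last.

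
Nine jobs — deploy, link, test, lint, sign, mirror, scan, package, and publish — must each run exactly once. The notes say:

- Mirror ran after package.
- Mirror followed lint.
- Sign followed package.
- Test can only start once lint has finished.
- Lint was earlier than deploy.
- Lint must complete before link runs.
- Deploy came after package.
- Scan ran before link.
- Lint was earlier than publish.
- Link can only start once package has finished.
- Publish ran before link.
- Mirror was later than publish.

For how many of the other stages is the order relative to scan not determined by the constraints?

7

Forced after scan: link.
That leaves deploy, lint, mirror, package, publish, sign, and test with no forced order relative to scan — 7.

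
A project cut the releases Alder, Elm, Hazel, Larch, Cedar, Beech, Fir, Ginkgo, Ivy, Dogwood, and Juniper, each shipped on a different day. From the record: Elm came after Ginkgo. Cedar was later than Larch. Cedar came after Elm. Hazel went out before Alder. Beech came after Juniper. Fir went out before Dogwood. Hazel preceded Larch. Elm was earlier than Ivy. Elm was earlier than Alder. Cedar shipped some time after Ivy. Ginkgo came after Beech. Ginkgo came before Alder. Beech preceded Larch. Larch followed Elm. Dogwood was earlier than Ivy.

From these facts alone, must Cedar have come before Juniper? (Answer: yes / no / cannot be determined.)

no

Tracing the constraints gives Juniper → Beech → Larch → Cedar, so Juniper must come before Cedar.
That means Cedar cannot be before Juniper.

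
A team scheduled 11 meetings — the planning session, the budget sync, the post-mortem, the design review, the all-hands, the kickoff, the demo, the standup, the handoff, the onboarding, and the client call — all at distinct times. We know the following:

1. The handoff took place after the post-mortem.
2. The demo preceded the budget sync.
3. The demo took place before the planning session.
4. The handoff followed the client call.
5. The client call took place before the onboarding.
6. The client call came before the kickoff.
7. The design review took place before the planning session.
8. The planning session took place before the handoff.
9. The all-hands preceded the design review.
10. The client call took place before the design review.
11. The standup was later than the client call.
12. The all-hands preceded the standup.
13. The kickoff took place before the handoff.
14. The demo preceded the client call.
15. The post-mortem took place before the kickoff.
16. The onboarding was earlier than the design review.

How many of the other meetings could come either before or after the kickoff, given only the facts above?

Forced before the kickoff: the client call, the demo, and the post-mortem; forced after the kickoff: the handoff.
That leaves the all-hands, the budget sync, the design review, the onboarding, the planning session, and the standup with no forced order relative to the kickoff — 6.

6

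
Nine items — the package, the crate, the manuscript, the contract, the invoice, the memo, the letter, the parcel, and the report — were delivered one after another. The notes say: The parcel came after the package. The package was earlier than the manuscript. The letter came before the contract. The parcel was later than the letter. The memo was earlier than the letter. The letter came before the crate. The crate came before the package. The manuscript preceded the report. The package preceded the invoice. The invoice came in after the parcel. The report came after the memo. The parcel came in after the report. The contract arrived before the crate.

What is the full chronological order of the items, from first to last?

The constraints fix every adjacent pair, so only one ordering works:
the memo → the letter → the contract → the crate → the package → the manuscript → the report → the parcel → the invoice.

the memo, the letter, the contract, the crate, the package, the manuscript, the report, the parcel, the invoice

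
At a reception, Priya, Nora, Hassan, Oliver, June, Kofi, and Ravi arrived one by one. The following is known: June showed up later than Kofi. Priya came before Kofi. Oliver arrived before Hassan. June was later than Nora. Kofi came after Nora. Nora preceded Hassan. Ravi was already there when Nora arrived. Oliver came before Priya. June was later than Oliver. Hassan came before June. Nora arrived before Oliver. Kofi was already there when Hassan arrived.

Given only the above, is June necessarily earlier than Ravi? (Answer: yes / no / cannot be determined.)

no

Tracing the constraints gives Ravi → Nora → June, so Ravi must come before June.
That means June cannot be before Ravi.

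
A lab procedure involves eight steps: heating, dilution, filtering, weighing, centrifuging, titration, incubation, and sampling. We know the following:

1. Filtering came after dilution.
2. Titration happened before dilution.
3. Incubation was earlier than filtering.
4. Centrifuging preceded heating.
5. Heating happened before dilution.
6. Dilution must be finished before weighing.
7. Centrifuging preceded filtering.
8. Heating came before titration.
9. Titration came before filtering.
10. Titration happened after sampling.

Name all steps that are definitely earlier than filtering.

centrifuging, dilution, heating, incubation, sampling, titration

Directly stated before filtering: centrifuging, dilution, incubation, and titration.
Heating reaches filtering via heating → titration → filtering.
Sampling reaches filtering via sampling → titration → filtering.
No chain forces weighing ahead of filtering.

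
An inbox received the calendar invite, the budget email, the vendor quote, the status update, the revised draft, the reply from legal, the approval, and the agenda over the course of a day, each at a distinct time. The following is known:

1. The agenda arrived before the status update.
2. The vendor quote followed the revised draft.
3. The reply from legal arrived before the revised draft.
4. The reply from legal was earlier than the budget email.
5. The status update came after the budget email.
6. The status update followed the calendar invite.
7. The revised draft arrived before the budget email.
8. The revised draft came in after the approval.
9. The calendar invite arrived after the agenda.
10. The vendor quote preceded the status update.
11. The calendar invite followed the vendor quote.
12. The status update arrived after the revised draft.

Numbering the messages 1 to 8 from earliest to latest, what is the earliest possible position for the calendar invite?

6

The agenda, the approval, the reply from legal, the revised draft, and the vendor quote must all come before the calendar invite — 5 forced predecessors.
Nothing else is forced ahead of the calendar invite, so its earliest slot is position 5 + 1 = 6.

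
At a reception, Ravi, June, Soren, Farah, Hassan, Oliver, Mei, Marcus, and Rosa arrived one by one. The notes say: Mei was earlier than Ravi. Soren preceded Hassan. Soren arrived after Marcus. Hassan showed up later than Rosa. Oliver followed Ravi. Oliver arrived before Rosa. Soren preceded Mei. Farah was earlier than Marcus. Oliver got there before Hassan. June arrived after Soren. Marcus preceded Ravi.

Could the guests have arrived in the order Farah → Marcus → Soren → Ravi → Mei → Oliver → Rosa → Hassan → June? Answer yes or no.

The constraints require Mei before Ravi, but in the proposed sequence Ravi appears ahead of Mei. That one violation is enough.

no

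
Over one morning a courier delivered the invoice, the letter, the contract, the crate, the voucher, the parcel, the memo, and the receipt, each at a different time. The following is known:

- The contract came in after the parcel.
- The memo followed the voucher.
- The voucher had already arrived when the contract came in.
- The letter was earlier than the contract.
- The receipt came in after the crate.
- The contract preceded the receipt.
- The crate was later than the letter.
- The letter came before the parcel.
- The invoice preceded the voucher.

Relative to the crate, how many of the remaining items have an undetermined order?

Forced before the crate: the letter; forced after the crate: the receipt.
That leaves the contract, the invoice, the memo, the parcel, and the voucher with no forced order relative to the crate — 5.

5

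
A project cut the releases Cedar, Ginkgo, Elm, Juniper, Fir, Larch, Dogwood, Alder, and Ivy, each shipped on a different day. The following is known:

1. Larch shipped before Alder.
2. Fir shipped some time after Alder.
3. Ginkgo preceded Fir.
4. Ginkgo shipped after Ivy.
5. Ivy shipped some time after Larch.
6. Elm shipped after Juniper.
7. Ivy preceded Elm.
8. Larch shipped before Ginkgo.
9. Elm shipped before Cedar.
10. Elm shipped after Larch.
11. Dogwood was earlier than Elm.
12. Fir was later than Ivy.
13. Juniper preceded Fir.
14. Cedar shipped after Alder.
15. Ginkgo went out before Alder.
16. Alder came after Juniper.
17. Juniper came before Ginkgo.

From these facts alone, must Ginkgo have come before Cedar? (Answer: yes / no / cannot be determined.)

yes

Chain the constraints: Ginkgo → Alder → Cedar. Each link is directly stated, so Ginkgo comes before Cedar.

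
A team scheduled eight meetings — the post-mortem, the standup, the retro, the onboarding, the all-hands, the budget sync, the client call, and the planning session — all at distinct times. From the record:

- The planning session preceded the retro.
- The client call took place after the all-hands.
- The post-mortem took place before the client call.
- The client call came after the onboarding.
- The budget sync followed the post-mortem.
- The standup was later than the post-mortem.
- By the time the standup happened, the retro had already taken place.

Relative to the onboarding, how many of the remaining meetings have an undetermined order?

6

Forced after the onboarding: the client call.
That leaves the all-hands, the budget sync, the planning session, the post-mortem, the retro, and the standup with no forced order relative to the onboarding — 6.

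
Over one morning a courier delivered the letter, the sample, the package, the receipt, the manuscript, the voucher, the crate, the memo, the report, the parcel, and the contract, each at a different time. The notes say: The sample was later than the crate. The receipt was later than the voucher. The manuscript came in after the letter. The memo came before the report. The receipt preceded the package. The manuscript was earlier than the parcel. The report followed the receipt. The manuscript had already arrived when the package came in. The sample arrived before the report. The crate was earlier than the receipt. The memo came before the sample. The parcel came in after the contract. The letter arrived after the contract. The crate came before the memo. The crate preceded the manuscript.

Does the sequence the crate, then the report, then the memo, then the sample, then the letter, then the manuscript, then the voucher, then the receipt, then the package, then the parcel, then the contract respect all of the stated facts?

no

The constraints require the contract before the parcel, but in the proposed sequence the parcel appears ahead of the contract. That one violation is enough.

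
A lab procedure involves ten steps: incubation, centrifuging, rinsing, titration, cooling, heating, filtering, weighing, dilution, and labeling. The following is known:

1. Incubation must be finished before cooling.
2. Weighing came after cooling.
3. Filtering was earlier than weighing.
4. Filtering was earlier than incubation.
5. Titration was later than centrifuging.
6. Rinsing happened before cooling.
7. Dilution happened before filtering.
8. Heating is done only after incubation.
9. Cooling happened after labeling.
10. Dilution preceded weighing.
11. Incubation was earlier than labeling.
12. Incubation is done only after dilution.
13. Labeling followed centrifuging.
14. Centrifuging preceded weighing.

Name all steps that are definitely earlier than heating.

Directly stated before heating: incubation.
Dilution reaches heating via dilution → incubation → heating.
Filtering reaches heating via filtering → incubation → heating.

dilution, filtering, incubation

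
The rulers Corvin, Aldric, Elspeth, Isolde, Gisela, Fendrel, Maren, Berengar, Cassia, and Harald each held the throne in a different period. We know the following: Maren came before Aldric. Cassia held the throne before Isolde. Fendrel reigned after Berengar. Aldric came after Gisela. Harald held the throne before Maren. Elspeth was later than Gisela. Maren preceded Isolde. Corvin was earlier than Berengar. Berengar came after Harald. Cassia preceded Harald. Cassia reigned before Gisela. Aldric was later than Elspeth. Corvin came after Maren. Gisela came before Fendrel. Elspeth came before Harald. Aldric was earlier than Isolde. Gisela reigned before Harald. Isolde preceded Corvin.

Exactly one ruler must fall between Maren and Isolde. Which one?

Aldric

Tracing the constraints gives Maren → Aldric → Isolde, so Aldric sits after Maren and before Isolde.
No other ruler is forced both after Maren and before Isolde.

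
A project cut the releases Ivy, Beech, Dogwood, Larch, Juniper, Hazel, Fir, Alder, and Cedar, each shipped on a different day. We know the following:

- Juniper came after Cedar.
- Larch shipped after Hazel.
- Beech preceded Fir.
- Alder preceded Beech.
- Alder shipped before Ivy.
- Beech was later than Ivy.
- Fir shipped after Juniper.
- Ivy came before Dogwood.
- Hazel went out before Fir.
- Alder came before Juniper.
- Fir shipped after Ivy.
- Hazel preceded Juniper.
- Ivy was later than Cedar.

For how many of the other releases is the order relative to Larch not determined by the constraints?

7

Forced before Larch: Hazel.
That leaves Alder, Beech, Cedar, Dogwood, Fir, Ivy, and Juniper with no forced order relative to Larch — 7.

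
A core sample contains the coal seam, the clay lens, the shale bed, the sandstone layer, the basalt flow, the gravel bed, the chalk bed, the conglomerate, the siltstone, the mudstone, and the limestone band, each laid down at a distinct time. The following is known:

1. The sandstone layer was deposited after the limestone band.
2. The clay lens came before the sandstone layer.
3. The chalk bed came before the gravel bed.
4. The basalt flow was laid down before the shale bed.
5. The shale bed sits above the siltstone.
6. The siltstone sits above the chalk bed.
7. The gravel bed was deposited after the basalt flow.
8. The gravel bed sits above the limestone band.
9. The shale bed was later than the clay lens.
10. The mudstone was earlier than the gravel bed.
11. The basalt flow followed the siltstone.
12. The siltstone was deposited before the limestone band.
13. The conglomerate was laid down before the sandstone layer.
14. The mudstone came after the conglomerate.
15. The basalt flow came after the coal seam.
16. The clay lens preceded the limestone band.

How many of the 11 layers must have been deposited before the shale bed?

Directly stated before the shale bed: the basalt flow, the clay lens, and the siltstone.
The chalk bed reaches the shale bed via the chalk bed → the siltstone → the shale bed.
The coal seam reaches the shale bed via the coal seam → the basalt flow → the shale bed.
No chain forces the limestone band (or any of the others) ahead of the shale bed.
That's the basalt flow, the chalk bed, the clay lens, the coal seam, and the siltstone — 5 in all.

5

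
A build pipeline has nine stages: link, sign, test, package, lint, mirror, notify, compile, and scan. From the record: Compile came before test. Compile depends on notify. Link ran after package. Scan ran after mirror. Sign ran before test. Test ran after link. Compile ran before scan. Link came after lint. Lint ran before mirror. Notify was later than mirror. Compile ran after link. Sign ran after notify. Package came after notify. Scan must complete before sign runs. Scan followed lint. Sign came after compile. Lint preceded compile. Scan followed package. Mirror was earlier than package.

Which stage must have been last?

test

Every other stage has a chain of constraints placing it before test, so test is last.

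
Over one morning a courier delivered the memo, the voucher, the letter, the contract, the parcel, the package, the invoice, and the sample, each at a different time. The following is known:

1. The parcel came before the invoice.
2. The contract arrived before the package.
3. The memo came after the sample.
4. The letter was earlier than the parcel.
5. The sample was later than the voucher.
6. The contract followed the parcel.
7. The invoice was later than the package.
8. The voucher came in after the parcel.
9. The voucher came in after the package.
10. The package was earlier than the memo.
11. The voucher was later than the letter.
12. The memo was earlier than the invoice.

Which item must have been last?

the invoice

Every other item has a chain of constraints placing it before the invoice, so the invoice is last.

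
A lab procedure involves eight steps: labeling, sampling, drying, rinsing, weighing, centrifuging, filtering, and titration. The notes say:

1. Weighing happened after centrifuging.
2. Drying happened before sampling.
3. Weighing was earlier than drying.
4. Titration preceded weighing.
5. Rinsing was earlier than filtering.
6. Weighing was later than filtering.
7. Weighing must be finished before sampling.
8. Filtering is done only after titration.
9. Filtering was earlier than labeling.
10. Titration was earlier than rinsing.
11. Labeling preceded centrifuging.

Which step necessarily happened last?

sampling

Every other step has a chain of constraints placing it before sampling, so sampling is last.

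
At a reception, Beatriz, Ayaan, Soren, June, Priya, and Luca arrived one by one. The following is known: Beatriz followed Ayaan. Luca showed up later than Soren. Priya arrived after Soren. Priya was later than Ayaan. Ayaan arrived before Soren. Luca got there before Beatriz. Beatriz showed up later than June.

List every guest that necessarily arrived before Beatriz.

Ayaan, June, Luca, Soren

Directly stated before Beatriz: Ayaan, June, and Luca.
Soren reaches Beatriz via Soren → Luca → Beatriz.
No chain forces Priya ahead of Beatriz.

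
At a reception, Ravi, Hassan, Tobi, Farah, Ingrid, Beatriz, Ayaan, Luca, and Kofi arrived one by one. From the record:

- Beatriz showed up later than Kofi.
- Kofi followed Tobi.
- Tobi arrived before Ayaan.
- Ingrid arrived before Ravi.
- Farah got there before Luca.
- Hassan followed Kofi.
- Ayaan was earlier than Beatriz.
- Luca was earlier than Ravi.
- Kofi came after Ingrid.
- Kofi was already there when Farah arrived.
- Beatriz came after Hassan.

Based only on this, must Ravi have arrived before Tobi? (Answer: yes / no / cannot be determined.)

Tracing the constraints gives Tobi → Kofi → Farah → Luca → Ravi, so Tobi must come before Ravi.
That means Ravi cannot be before Tobi.

no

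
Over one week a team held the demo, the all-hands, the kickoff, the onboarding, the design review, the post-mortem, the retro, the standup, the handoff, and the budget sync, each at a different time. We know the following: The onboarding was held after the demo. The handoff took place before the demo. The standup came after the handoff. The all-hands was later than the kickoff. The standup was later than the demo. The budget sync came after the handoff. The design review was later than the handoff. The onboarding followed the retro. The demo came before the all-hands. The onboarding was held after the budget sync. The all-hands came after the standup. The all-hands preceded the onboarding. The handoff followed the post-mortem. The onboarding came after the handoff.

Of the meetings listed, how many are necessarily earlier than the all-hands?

Directly stated before the all-hands: the demo, the kickoff, and the standup.
The handoff reaches the all-hands via the handoff → the standup → the all-hands.
The post-mortem reaches the all-hands via the post-mortem → the handoff → the standup → the all-hands.
No chain forces the design review (or any of the others) ahead of the all-hands.
That's the demo, the handoff, the kickoff, the post-mortem, and the standup — 5 in all.

5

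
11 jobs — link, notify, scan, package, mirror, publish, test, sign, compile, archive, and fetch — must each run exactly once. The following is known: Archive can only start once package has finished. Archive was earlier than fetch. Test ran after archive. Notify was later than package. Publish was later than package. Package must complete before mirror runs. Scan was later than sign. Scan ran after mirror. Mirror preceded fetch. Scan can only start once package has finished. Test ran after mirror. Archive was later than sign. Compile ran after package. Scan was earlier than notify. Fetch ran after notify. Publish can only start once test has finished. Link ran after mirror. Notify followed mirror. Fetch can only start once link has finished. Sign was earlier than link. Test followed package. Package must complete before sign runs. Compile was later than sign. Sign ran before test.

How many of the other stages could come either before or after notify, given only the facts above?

Forced before notify: mirror, package, scan, and sign; forced after notify: fetch.
That leaves archive, compile, link, publish, and test with no forced order relative to notify — 5.

5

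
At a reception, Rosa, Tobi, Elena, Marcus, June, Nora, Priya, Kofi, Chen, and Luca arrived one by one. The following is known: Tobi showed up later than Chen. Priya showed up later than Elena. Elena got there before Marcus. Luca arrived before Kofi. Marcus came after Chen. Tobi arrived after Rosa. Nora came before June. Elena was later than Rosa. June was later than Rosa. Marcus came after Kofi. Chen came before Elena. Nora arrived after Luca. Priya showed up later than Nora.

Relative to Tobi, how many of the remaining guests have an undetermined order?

Forced before Tobi: Chen and Rosa.
That leaves Elena, June, Kofi, Luca, Marcus, Nora, and Priya with no forced order relative to Tobi — 7.

7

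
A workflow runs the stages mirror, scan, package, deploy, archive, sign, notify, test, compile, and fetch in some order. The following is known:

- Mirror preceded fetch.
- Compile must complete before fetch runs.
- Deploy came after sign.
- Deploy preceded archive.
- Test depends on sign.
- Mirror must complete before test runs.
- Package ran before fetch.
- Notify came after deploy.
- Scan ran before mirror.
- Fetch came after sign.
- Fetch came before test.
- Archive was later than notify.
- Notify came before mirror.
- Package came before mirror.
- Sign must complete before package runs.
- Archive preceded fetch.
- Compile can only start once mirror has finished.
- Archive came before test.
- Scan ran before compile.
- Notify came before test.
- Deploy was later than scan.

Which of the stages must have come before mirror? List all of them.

deploy, notify, package, scan, sign

Directly stated before mirror: notify, package, and scan.
Deploy reaches mirror via deploy → notify → mirror.
Sign reaches mirror via sign → package → mirror.
No chain forces test (or any of the others) ahead of mirror.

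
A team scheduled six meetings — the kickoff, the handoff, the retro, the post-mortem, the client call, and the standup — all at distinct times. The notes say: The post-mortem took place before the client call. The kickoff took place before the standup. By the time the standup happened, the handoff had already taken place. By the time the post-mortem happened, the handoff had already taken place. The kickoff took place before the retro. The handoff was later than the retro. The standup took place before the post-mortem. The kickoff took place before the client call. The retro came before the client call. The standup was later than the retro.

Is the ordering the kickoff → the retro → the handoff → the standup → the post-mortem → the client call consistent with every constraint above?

Check each stated constraint against the proposed order — e.g. the retro is ahead of the client call; the kickoff is ahead of the client call. Every pair is in the required order; nothing is violated.

yes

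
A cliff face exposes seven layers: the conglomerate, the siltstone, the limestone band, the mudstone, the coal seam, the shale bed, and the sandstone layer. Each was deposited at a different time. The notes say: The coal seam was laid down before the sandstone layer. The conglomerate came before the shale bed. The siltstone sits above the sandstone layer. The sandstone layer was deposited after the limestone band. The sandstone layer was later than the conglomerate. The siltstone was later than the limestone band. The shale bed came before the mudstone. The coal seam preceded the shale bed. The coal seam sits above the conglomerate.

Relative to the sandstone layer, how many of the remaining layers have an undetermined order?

Forced before the sandstone layer: the coal seam, the conglomerate, and the limestone band; forced after the sandstone layer: the siltstone.
That leaves the mudstone and the shale bed with no forced order relative to the sandstone layer — 2.

2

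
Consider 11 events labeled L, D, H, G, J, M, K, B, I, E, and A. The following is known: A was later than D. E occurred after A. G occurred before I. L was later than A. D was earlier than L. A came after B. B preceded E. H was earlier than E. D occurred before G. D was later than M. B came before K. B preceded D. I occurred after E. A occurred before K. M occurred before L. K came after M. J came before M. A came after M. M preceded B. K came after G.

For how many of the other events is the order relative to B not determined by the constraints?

Forced before B: J and M; forced after B: A, D, E, G, I, K, and L.
That leaves H with no forced order relative to B — 1.

1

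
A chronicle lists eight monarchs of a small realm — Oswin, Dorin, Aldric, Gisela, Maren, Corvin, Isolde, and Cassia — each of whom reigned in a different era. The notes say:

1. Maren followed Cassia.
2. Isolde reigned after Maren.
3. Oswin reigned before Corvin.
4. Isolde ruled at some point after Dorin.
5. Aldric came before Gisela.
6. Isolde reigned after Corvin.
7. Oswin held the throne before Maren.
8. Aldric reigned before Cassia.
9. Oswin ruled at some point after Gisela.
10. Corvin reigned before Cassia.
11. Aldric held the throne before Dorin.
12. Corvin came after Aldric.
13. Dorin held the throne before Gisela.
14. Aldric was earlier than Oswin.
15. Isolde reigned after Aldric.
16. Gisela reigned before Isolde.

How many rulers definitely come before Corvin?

Directly stated before Corvin: Aldric and Oswin.
Dorin reaches Corvin via Dorin → Gisela → Oswin → Corvin.
Gisela reaches Corvin via Gisela → Oswin → Corvin.
That's Aldric, Dorin, Gisela, and Oswin — 4 in all.

4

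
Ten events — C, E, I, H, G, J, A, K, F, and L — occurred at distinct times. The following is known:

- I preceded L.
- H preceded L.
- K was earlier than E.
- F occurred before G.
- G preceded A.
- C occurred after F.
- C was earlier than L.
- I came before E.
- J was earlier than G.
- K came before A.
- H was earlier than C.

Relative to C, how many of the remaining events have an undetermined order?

Forced before C: F and H; forced after C: L.
That leaves A, E, G, I, J, and K with no forced order relative to C — 6.

6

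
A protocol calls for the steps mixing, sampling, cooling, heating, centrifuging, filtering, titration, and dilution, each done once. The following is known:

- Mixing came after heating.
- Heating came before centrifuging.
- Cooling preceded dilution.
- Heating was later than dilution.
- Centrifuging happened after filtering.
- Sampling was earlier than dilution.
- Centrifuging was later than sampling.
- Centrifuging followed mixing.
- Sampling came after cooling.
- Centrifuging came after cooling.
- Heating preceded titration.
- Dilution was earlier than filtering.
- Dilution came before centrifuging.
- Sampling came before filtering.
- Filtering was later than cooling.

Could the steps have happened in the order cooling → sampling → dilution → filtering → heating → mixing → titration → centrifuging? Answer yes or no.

Check each stated constraint against the proposed order — e.g. sampling is ahead of centrifuging; cooling is ahead of centrifuging. Every pair is in the required order; nothing is violated.

yes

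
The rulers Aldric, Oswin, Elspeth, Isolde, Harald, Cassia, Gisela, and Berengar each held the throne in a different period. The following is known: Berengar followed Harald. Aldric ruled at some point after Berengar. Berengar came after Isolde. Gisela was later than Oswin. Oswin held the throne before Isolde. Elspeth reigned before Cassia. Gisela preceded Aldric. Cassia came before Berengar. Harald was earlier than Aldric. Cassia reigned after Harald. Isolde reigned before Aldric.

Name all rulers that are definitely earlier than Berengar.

Directly stated before Berengar: Cassia, Harald, and Isolde.
Elspeth reaches Berengar via Elspeth → Cassia → Berengar.
Oswin reaches Berengar via Oswin → Isolde → Berengar.

Cassia, Elspeth, Harald, Isolde, Oswin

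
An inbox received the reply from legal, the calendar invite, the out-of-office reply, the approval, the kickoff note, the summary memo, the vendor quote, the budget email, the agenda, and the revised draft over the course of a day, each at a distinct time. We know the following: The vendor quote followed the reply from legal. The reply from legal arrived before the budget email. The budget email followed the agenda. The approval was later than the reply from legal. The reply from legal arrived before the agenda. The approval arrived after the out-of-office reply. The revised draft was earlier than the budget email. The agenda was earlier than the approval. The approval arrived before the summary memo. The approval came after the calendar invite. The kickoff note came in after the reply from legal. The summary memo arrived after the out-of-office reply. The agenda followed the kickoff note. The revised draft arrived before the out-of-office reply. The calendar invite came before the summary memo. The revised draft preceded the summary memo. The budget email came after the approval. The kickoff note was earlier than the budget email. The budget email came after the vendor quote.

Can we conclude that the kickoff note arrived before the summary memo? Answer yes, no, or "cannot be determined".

yes

Chain the constraints: the kickoff note → the agenda → the approval → the summary memo. Each link is directly stated, so the kickoff note comes before the summary memo.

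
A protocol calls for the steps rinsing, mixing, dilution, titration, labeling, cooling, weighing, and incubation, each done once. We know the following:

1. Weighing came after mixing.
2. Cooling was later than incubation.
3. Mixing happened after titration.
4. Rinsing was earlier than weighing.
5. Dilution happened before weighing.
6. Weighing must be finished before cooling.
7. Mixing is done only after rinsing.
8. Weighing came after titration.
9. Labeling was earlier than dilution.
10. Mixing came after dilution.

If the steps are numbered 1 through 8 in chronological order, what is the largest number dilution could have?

5

Dilution must come before cooling, mixing, and weighing — 3 steps forced after it.
Everything else can be placed before dilution in some valid order, so dilution can sit as late as position 8 − 3 = 5.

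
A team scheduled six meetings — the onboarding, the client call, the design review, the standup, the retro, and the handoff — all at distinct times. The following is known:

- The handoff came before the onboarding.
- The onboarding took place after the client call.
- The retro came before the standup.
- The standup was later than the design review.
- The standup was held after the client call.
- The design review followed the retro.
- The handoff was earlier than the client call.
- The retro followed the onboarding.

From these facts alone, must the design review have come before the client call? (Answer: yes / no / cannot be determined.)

Tracing the constraints gives the client call → the onboarding → the retro → the design review, so the client call must come before the design review.
That means the design review cannot be before the client call.

no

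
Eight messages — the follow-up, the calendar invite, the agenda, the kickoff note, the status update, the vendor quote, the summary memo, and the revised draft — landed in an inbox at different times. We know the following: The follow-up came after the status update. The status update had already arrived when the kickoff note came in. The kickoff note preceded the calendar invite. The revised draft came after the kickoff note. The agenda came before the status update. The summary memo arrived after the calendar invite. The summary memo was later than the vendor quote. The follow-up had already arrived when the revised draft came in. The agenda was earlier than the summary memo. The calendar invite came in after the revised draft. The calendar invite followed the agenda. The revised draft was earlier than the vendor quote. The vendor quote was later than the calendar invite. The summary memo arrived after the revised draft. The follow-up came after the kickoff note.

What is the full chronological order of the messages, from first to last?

the agenda, the status update, the kickoff note, the follow-up, the revised draft, the calendar invite, the vendor quote, the summary memo

The constraints fix every adjacent pair, so only one ordering works:
the agenda → the status update → the kickoff note → the follow-up → the revised draft → the calendar invite → the vendor quote → the summary memo.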